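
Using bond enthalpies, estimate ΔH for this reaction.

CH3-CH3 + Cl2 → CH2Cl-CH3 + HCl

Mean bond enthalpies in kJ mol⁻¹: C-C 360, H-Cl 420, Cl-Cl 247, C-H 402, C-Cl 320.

Bonds broken (reactants):
  C-C: 1 × 360 = 360
  C-H: 6 × 402 = 2412
  Cl-Cl: 1 × 247 = 247
  Σ(broken) = 3019 kJ
Bonds formed (products):
  C-C: 1 × 360 = 360
  C-Cl: 1 × 320 = 320
  C-H: 5 × 402 = 2010
  H-Cl: 1 × 420 = 420
  Σ(formed) = 3110 kJ
ΔH = Σ(broken) − Σ(formed) = 3019 − 3110 = −91 kJ

ΔH ≈ −91 kJ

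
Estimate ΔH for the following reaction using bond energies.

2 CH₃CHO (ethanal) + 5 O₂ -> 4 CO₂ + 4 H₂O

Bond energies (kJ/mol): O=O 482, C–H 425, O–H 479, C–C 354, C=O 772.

Bonds broken (reactants):
  C–C: 2 × 354 = 708
  C–H: 8 × 425 = 3400
  C=O: 2 × 772 = 1544
  O=O: 5 × 482 = 2410
  Σ(broken) = 8062 kJ
Bonds formed (products):
  C=O: 8 × 772 = 6176
  O–H: 8 × 479 = 3832
  Σ(formed) = 10008 kJ
ΔH = Σ(broken) − Σ(formed) = 8062 − 10008 = −1946 kJ

ΔH ≈ −1946 kJ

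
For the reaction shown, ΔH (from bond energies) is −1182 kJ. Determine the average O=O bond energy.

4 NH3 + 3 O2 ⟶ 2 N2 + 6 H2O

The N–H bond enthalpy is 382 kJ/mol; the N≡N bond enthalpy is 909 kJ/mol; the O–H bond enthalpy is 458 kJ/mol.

Let D be the O=O bond energy.
Σ(broken) = 12×382 + 3×D = 4584 + 3D
Σ(formed) = 2×909 + 12×458 = 7314
ΔH = Σ(broken) − Σ(formed) = (4584 + 3D) − (7314) = −2730 + 3D
Setting this equal to −1182 kJ gives 3D = 1548, so D = 516 kJ/mol.

D(O=O) ≈ 516 kJ/mol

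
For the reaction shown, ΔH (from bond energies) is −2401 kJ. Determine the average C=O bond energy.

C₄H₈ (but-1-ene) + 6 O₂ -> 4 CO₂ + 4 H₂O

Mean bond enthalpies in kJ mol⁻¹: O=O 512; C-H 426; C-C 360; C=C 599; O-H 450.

Let D be the C=O bond energy.
Σ(broken) = 2×360 + 8×426 + 1×599 + 6×512 = 7799
Σ(formed) = 8×D + 8×450 = 3600 + 8D
ΔH = Σ(broken) − Σ(formed) = (7799) − (3600 + 8D) = +4199 − 8D
Setting this equal to −2401 kJ gives 8D = 6600, so D = 825 kJ/mol.

D(C=O) ≈ 825 kJ/mol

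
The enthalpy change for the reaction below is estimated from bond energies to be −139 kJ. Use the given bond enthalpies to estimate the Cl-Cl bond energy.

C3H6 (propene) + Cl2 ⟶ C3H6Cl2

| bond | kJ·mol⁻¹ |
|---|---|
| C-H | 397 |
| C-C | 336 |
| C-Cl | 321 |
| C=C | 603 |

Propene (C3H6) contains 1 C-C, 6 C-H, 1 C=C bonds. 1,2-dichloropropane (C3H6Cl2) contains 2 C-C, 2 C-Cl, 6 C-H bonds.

Let D be the Cl-Cl bond energy.
Σ(broken) = 1×336 + 6×397 + 1×603 + 1×D = 3321 + D
Σ(formed) = 2×336 + 2×321 + 6×397 = 3696
ΔH = Σ(broken) − Σ(formed) = (3321 + D) − (3696) = −375 + D
Setting this equal to −139 kJ gives D = 236 kJ/mol.

D(Cl-Cl) ≈ 236 kJ/mol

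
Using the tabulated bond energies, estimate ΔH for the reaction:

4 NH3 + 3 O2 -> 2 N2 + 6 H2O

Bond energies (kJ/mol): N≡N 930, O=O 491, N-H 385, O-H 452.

Bonds broken (reactants):
  N-H: 12 × 385 = 4620
  O=O: 3 × 491 = 1473
  Σ(broken) = 6093 kJ
Bonds formed (products):
  N≡N: 2 × 930 = 1860
  O-H: 12 × 452 = 5424
  Σ(formed) = 7284 kJ
ΔH = Σ(broken) − Σ(formed) = 6093 − 7284 = −1191 kJ

ΔH ≈ −1191 kJ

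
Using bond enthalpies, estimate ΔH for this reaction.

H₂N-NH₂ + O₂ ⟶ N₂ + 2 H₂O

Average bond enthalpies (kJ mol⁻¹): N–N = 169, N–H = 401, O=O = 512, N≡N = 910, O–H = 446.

Bonds broken (reactants):
  N–H: 4 × 401 = 1604
  N–N: 1 × 169 = 169
  O=O: 1 × 512 = 512
  Σ(broken) = 2285 kJ
Bonds formed (products):
  N≡N: 1 × 910 = 910
  O–H: 4 × 446 = 1784
  Σ(formed) = 2694 kJ
ΔH = Σ(broken) − Σ(formed) = 2285 − 2694 = −409 kJ

ΔH ≈ −409 kJ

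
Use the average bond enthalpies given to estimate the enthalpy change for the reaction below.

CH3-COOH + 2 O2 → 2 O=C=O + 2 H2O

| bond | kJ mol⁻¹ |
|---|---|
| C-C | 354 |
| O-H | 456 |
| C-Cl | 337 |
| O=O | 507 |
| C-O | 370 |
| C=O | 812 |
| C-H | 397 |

ΔH ≈ −875 kJ

Bonds broken (reactants):
  C-C: 1 × 354 = 354
  C-H: 3 × 397 = 1191
  C-O: 1 × 370 = 370
  C=O: 1 × 812 = 812
  O-H: 1 × 456 = 456
  O=O: 2 × 507 = 1014
  Σ(broken) = 4197 kJ
Bonds formed (products):
  C=O: 4 × 812 = 3248
  O-H: 4 × 456 = 1824
  Σ(formed) = 5072 kJ
ΔH = Σ(broken) − Σ(formed) = 4197 − 5072 = −875 kJ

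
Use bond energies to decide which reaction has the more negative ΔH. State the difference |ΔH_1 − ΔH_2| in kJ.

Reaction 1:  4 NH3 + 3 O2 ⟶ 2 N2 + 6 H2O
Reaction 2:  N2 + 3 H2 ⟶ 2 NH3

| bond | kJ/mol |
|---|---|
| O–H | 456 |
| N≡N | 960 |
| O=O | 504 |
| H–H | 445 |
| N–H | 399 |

Reaction 1:
  Bonds broken (reactants):
    N–H: 12 × 399 = 4788
    O=O: 3 × 504 = 1512
    Σ(broken) = 6300 kJ
  Bonds formed (products):
    N≡N: 2 × 960 = 1920
    O–H: 12 × 456 = 5472
    Σ(formed) = 7392 kJ
  ΔH_1 = 6300 − 7392 = −1092 kJ
Reaction 2:
  Bonds broken (reactants):
    H–H: 3 × 445 = 1335
    N≡N: 1 × 960 = 960
    Σ(broken) = 2295 kJ
  Bonds formed (products):
    N–H: 6 × 399 = 2394
    Σ(formed) = 2394 kJ
  ΔH_2 = 2295 − 2394 = −99 kJ
ΔH_1 − ΔH_2 = −993 kJ, so reaction 1 has the more negative ΔH; |ΔH_1 − ΔH_2| = 993 kJ.

Reaction 1, by 993 kJ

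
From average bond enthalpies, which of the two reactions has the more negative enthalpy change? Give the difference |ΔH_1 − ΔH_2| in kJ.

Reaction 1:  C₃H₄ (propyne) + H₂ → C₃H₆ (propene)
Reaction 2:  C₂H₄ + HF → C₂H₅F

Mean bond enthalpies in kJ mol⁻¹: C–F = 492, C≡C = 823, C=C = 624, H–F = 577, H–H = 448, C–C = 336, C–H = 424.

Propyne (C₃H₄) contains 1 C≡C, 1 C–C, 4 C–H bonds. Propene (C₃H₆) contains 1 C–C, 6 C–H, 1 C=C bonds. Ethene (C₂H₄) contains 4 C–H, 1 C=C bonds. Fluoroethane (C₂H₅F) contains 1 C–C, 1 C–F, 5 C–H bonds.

Reaction 1, by 150 kJ

Reaction 1:
  Bonds broken (reactants):
    C≡C: 1 × 823 = 823
    C–C: 1 × 336 = 336
    C–H: 4 × 424 = 1696
    H–H: 1 × 448 = 448
    Σ(broken) = 3303 kJ
  Bonds formed (products):
    C–C: 1 × 336 = 336
    C–H: 6 × 424 = 2544
    C=C: 1 × 624 = 624
    Σ(formed) = 3504 kJ
  ΔH_1 = 3303 − 3504 = −201 kJ
Reaction 2:
  Bonds broken (reactants):
    C–H: 4 × 424 = 1696
    C=C: 1 × 624 = 624
    H–F: 1 × 577 = 577
    Σ(broken) = 2897 kJ
  Bonds formed (products):
    C–C: 1 × 336 = 336
    C–F: 1 × 492 = 492
    C–H: 5 × 424 = 2120
    Σ(formed) = 2948 kJ
  ΔH_2 = 2897 − 2948 = −51 kJ
ΔH_1 − ΔH_2 = −150 kJ, so reaction 1 has the more negative ΔH; |ΔH_1 − ΔH_2| = 150 kJ.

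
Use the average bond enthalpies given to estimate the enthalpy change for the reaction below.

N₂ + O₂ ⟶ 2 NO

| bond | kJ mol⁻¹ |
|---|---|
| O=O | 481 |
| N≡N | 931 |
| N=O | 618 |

Bonds broken (reactants):
  N≡N: 1 × 931 = 931
  O=O: 1 × 481 = 481
  Σ(broken) = 1412 kJ
Bonds formed (products):
  N=O: 2 × 618 = 1236
  Σ(formed) = 1236 kJ
ΔH = Σ(broken) − Σ(formed) = 1412 − 1236 = +176 kJ

ΔH ≈ +176 kJ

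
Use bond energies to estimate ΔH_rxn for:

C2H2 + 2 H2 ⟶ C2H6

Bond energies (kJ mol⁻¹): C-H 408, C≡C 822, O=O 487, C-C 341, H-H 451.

Bonds broken (reactants):
  C≡C: 1 × 822 = 822
  C-H: 2 × 408 = 816
  H-H: 2 × 451 = 902
  Σ(broken) = 2540 kJ
Bonds formed (products):
  C-C: 1 × 341 = 341
  C-H: 6 × 408 = 2448
  Σ(formed) = 2789 kJ
ΔH = Σ(broken) − Σ(formed) = 2540 − 2789 = −249 kJ

ΔH ≈ −249 kJ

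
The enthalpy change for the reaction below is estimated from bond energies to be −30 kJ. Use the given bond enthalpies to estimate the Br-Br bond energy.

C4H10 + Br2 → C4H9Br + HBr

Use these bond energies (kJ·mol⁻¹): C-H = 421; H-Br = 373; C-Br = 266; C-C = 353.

D(Br-Br) ≈ 188 kJ/mol

Let D be the Br-Br bond energy.
Σ(broken) = 1×D + 3×353 + 10×421 = 5269 + D
Σ(formed) = 1×266 + 3×353 + 9×421 + 1×373 = 5487
ΔH = Σ(broken) − Σ(formed) = (5269 + D) − (5487) = −218 + D
Setting this equal to −30 kJ gives D = 188 kJ/mol.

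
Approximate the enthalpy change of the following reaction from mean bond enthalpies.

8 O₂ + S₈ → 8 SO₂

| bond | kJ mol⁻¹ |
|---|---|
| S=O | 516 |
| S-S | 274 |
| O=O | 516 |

ΔH ≈ −1936 kJ

Bonds broken (reactants):
  O=O: 8 × 516 = 4128
  S-S: 8 × 274 = 2192
  Σ(broken) = 6320 kJ
Bonds formed (products):
  S=O: 16 × 516 = 8256
  Σ(formed) = 8256 kJ
ΔH = Σ(broken) − Σ(formed) = 6320 − 8256 = −1936 kJ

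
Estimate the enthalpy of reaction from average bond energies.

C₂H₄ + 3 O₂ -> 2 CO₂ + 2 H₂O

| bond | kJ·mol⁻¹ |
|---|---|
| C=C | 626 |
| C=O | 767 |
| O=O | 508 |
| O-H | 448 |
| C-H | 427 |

Bonds broken (reactants):
  C-H: 4 × 427 = 1708
  C=C: 1 × 626 = 626
  O=O: 3 × 508 = 1524
  Σ(broken) = 3858 kJ
Bonds formed (products):
  C=O: 4 × 767 = 3068
  O-H: 4 × 448 = 1792
  Σ(formed) = 4860 kJ
ΔH = Σ(broken) − Σ(formed) = 3858 − 4860 = −1002 kJ

ΔH ≈ −1002 kJ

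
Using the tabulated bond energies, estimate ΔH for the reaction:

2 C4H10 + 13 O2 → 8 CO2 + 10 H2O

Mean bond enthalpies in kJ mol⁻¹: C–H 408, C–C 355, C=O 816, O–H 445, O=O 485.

ΔH ≈ −5361 kJ

Bonds broken (reactants):
  C–C: 6 × 355 = 2130
  C–H: 20 × 408 = 8160
  O=O: 13 × 485 = 6305
  Σ(broken) = 16595 kJ
Bonds formed (products):
  C=O: 16 × 816 = 13056
  O–H: 20 × 445 = 8900
  Σ(formed) = 21956 kJ
ΔH = Σ(broken) − Σ(formed) = 16595 − 21956 = −5361 kJ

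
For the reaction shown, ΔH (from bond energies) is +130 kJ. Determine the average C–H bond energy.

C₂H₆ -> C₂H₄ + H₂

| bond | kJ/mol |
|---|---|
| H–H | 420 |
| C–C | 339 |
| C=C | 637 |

Let D be the C–H bond energy.
Σ(broken) = 1×339 + 6×D = 339 + 6D
Σ(formed) = 4×D + 1×637 + 1×420 = 1057 + 4D
ΔH = Σ(broken) − Σ(formed) = (339 + 6D) − (1057 + 4D) = −718 + 2D
Setting this equal to +130 kJ gives 2D = 848, so D = 424 kJ/mol.

D(C–H) ≈ 424 kJ/mol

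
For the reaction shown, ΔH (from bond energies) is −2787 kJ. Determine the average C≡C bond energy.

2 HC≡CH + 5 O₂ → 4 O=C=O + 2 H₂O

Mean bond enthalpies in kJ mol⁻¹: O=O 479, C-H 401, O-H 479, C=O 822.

Let D be the C≡C bond energy.
Σ(broken) = 2×D + 4×401 + 5×479 = 3999 + 2D
Σ(formed) = 8×822 + 4×479 = 8492
ΔH = Σ(broken) − Σ(formed) = (3999 + 2D) − (8492) = −4493 + 2D
Setting this equal to −2787 kJ gives 2D = 1706, so D = 853 kJ/mol.

D(C≡C) ≈ 853 kJ/mol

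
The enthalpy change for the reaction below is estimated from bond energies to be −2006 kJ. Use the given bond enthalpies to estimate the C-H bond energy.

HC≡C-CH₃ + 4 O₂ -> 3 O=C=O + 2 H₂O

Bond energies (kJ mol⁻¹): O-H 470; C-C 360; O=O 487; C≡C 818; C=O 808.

D(C-H) ≈ 399 kJ/mol

Let D be the C-H bond energy.
Σ(broken) = 1×818 + 1×360 + 4×D + 4×487 = 3126 + 4D
Σ(formed) = 6×808 + 4×470 = 6728
ΔH = Σ(broken) − Σ(formed) = (3126 + 4D) − (6728) = −3602 + 4D
Setting this equal to −2006 kJ gives 4D = 1596, so D = 399 kJ/mol.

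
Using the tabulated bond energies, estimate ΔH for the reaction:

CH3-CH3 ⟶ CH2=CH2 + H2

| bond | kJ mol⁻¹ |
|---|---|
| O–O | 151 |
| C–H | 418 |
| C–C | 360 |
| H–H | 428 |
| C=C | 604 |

Bonds broken (reactants):
  C–C: 1 × 360 = 360
  C–H: 6 × 418 = 2508
  Σ(broken) = 2868 kJ
Bonds formed (products):
  C–H: 4 × 418 = 1672
  C=C: 1 × 604 = 604
  H–H: 1 × 428 = 428
  Σ(formed) = 2704 kJ
ΔH = Σ(broken) − Σ(formed) = 2868 − 2704 = +164 kJ

ΔH ≈ +164 kJ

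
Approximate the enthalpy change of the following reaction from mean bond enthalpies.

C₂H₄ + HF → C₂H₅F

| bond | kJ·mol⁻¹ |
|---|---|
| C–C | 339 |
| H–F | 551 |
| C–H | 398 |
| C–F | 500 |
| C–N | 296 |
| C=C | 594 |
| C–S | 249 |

Bonds broken (reactants):
  C–H: 4 × 398 = 1592
  C=C: 1 × 594 = 594
  H–F: 1 × 551 = 551
  Σ(broken) = 2737 kJ
Bonds formed (products):
  C–C: 1 × 339 = 339
  C–F: 1 × 500 = 500
  C–H: 5 × 398 = 1990
  Σ(formed) = 2829 kJ
ΔH = Σ(broken) − Σ(formed) = 2737 − 2829 = −92 kJ

ΔH ≈ −92 kJ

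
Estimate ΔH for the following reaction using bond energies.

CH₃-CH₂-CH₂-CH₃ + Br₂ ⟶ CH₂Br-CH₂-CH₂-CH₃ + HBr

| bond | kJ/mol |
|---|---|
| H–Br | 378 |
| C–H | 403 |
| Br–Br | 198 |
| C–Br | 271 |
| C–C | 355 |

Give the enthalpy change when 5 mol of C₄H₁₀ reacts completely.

ΔH = −240 kJ

Bonds broken (reactants):
  Br–Br: 1 × 198 = 198
  C–C: 3 × 355 = 1065
  C–H: 10 × 403 = 4030
  Σ(broken) = 5293 kJ
Bonds formed (products):
  C–Br: 1 × 271 = 271
  C–C: 3 × 355 = 1065
  C–H: 9 × 403 = 3627
  H–Br: 1 × 378 = 378
  Σ(formed) = 5341 kJ
ΔH = Σ(broken) − Σ(formed) = 5293 − 5341 = −48 kJ
For 5× the reaction as written: 5 × (−48) = −240 kJ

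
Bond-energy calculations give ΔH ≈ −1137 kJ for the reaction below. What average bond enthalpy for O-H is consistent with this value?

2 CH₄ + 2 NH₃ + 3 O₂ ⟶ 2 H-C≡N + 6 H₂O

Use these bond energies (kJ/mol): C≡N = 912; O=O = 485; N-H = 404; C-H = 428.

D(O-H) ≈ 480 kJ/mol

Let D be the O-H bond energy.
Σ(broken) = 8×428 + 6×404 + 3×485 = 7303
Σ(formed) = 2×912 + 2×428 + 12×D = 2680 + 12D
ΔH = Σ(broken) − Σ(formed) = (7303) − (2680 + 12D) = +4623 − 12D
Setting this equal to −1137 kJ gives 12D = 5760, so D = 480 kJ/mol.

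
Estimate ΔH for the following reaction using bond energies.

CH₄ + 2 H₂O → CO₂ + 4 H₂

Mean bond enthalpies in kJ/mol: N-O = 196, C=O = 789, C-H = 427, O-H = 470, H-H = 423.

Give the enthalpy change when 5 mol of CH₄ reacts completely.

ΔH = +1590 kJ

Bonds broken (reactants):
  C-H: 4 × 427 = 1708
  O-H: 4 × 470 = 1880
  Σ(broken) = 3588 kJ
Bonds formed (products):
  C=O: 2 × 789 = 1578
  H-H: 4 × 423 = 1692
  Σ(formed) = 3270 kJ
ΔH = Σ(broken) − Σ(formed) = 3588 − 3270 = +318 kJ
For 5× the reaction as written: 5 × (+318) = +1590 kJ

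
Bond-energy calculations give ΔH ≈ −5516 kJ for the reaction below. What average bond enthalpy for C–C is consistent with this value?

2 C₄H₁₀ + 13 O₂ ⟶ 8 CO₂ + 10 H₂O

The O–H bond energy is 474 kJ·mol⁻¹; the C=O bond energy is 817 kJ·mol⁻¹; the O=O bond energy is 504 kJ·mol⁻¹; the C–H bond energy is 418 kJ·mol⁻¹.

D(C–C) ≈ 354 kJ/mol

Let D be the C–C bond energy.
Σ(broken) = 6×D + 20×418 + 13×504 = 14912 + 6D
Σ(formed) = 16×817 + 20×474 = 22552
ΔH = Σ(broken) − Σ(formed) = (14912 + 6D) − (22552) = −7640 + 6D
Setting this equal to −5516 kJ gives 6D = 2124, so D = 354 kJ/mol.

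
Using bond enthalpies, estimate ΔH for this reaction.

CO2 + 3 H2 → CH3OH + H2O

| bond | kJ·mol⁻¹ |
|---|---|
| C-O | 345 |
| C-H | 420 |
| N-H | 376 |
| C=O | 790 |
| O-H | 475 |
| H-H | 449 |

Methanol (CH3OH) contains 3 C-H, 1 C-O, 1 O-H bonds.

ΔH ≈ −103 kJ

Bonds broken (reactants):
  C=O: 2 × 790 = 1580
  H-H: 3 × 449 = 1347
  Σ(broken) = 2927 kJ
Bonds formed (products):
  C-H: 3 × 420 = 1260
  C-O: 1 × 345 = 345
  O-H: 3 × 475 = 1425
  Σ(formed) = 3030 kJ
ΔH = Σ(broken) − Σ(formed) = 2927 − 3030 = −103 kJ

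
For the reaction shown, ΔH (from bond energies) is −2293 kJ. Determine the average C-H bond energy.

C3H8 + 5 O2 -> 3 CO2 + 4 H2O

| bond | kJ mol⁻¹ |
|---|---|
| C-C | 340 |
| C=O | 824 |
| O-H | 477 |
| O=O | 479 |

Let D be the C-H bond energy.
Σ(broken) = 2×340 + 8×D + 5×479 = 3075 + 8D
Σ(formed) = 6×824 + 8×477 = 8760
ΔH = Σ(broken) − Σ(formed) = (3075 + 8D) − (8760) = −5685 + 8D
Setting this equal to −2293 kJ gives 8D = 3392, so D = 424 kJ/mol.

D(C-H) ≈ 424 kJ/mol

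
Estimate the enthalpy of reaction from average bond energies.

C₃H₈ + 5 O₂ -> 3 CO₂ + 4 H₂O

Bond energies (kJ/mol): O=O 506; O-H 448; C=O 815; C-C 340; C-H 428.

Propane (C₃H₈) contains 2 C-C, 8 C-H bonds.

Bonds broken (reactants):
  C-C: 2 × 340 = 680
  C-H: 8 × 428 = 3424
  O=O: 5 × 506 = 2530
  Σ(broken) = 6634 kJ
Bonds formed (products):
  C=O: 6 × 815 = 4890
  O-H: 8 × 448 = 3584
  Σ(formed) = 8474 kJ
ΔH = Σ(broken) − Σ(formed) = 6634 − 8474 = −1840 kJ

ΔH ≈ −1840 kJ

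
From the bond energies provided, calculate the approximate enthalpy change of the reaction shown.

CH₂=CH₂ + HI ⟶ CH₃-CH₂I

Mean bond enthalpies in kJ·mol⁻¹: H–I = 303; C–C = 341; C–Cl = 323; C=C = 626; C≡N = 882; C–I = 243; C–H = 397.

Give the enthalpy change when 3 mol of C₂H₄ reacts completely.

Bonds broken (reactants):
  C–H: 4 × 397 = 1588
  C=C: 1 × 626 = 626
  H–I: 1 × 303 = 303
  Σ(broken) = 2517 kJ
Bonds formed (products):
  C–C: 1 × 341 = 341
  C–H: 5 × 397 = 1985
  C–I: 1 × 243 = 243
  Σ(formed) = 2569 kJ
ΔH = Σ(broken) − Σ(formed) = 2517 − 2569 = −52 kJ
For 3× the reaction as written: 3 × (−52) = −156 kJ

ΔH = −156 kJ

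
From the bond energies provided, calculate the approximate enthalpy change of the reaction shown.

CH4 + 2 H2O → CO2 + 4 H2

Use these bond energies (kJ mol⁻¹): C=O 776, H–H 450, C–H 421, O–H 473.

ΔH ≈ +224 kJ

Bonds broken (reactants):
  C–H: 4 × 421 = 1684
  O–H: 4 × 473 = 1892
  Σ(broken) = 3576 kJ
Bonds formed (products):
  C=O: 2 × 776 = 1552
  H–H: 4 × 450 = 1800
  Σ(formed) = 3352 kJ
ΔH = Σ(broken) − Σ(formed) = 3576 − 3352 = +224 kJ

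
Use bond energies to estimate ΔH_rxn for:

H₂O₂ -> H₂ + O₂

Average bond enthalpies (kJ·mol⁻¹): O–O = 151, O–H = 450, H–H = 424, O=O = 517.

Bonds broken (reactants):
  O–H: 2 × 450 = 900
  O–O: 1 × 151 = 151
  Σ(broken) = 1051 kJ
Bonds formed (products):
  H–H: 1 × 424 = 424
  O=O: 1 × 517 = 517
  Σ(formed) = 941 kJ
ΔH = Σ(broken) − Σ(formed) = 1051 − 941 = +110 kJ

ΔH ≈ +110 kJ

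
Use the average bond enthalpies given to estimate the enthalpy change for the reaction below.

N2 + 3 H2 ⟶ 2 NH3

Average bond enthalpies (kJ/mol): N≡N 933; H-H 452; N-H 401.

Bonds broken (reactants):
  H-H: 3 × 452 = 1356
  N≡N: 1 × 933 = 933
  Σ(broken) = 2289 kJ
Bonds formed (products):
  N-H: 6 × 401 = 2406
  Σ(formed) = 2406 kJ
ΔH = Σ(broken) − Σ(formed) = 2289 − 2406 = −117 kJ

ΔH ≈ −117 kJ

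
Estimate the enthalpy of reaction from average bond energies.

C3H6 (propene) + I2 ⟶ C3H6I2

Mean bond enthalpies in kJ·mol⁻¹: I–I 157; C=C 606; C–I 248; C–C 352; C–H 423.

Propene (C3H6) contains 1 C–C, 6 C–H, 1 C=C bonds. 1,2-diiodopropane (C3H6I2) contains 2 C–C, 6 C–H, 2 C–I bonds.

ΔH ≈ −85 kJ

Bonds broken (reactants):
  C–C: 1 × 352 = 352
  C–H: 6 × 423 = 2538
  C=C: 1 × 606 = 606
  I–I: 1 × 157 = 157
  Σ(broken) = 3653 kJ
Bonds formed (products):
  C–C: 2 × 352 = 704
  C–H: 6 × 423 = 2538
  C–I: 2 × 248 = 496
  Σ(formed) = 3738 kJ
ΔH = Σ(broken) − Σ(formed) = 3653 − 3738 = −85 kJ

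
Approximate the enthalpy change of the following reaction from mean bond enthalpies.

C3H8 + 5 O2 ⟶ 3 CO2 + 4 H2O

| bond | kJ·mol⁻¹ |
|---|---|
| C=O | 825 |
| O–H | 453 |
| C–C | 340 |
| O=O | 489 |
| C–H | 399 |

Bonds broken (reactants):
  C–C: 2 × 340 = 680
  C–H: 8 × 399 = 3192
  O=O: 5 × 489 = 2445
  Σ(broken) = 6317 kJ
Bonds formed (products):
  C=O: 6 × 825 = 4950
  O–H: 8 × 453 = 3624
  Σ(formed) = 8574 kJ
ΔH = Σ(broken) − Σ(formed) = 6317 − 8574 = −2257 kJ

ΔH ≈ −2257 kJ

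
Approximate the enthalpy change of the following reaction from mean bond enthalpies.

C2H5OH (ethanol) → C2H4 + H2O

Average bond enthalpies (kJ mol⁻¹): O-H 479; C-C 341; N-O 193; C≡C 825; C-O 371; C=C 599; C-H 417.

ΔH ≈ +51 kJ

Bonds broken (reactants):
  C-C: 1 × 341 = 341
  C-H: 5 × 417 = 2085
  C-O: 1 × 371 = 371
  O-H: 1 × 479 = 479
  Σ(broken) = 3276 kJ
Bonds formed (products):
  C-H: 4 × 417 = 1668
  C=C: 1 × 599 = 599
  O-H: 2 × 479 = 958
  Σ(formed) = 3225 kJ
ΔH = Σ(broken) − Σ(formed) = 3276 − 3225 = +51 kJ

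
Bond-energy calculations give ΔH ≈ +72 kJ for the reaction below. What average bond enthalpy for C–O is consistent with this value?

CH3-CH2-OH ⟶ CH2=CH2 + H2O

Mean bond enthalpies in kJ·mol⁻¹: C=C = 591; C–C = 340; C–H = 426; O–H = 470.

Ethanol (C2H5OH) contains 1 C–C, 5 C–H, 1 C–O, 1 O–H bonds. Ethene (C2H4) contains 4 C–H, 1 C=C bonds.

D(C–O) ≈ 367 kJ/mol

Let D be the C–O bond energy.
Σ(broken) = 1×340 + 5×426 + 1×D + 1×470 = 2940 + D
Σ(formed) = 4×426 + 1×591 + 2×470 = 3235
ΔH = Σ(broken) − Σ(formed) = (2940 + D) − (3235) = −295 + D
Setting this equal to +72 kJ gives D = 367 kJ/mol.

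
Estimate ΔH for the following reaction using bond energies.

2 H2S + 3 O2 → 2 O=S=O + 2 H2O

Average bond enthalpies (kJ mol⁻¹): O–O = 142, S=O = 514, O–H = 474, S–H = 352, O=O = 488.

ΔH ≈ −1080 kJ

Bonds broken (reactants):
  O=O: 3 × 488 = 1464
  S–H: 4 × 352 = 1408
  Σ(broken) = 2872 kJ
Bonds formed (products):
  O–H: 4 × 474 = 1896
  S=O: 4 × 514 = 2056
  Σ(formed) = 3952 kJ
ΔH = Σ(broken) − Σ(formed) = 2872 − 3952 = −1080 kJ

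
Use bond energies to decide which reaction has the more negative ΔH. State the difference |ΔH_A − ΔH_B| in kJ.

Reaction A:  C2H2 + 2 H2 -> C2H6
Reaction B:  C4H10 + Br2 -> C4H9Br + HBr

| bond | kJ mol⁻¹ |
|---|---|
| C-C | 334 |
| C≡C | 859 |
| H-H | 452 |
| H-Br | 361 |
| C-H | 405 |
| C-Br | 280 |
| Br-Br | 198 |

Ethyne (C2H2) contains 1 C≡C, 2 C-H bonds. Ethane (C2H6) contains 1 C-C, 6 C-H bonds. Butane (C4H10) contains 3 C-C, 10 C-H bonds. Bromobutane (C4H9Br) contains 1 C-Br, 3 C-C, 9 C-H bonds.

Reaction A, by 153 kJ

Reaction A:
  Bonds broken (reactants):
    C≡C: 1 × 859 = 859
    C-H: 2 × 405 = 810
    H-H: 2 × 452 = 904
    Σ(broken) = 2573 kJ
  Bonds formed (products):
    C-C: 1 × 334 = 334
    C-H: 6 × 405 = 2430
    Σ(formed) = 2764 kJ
  ΔH_A = 2573 − 2764 = −191 kJ
Reaction B:
  Bonds broken (reactants):
    Br-Br: 1 × 198 = 198
    C-C: 3 × 334 = 1002
    C-H: 10 × 405 = 4050
    Σ(broken) = 5250 kJ
  Bonds formed (products):
    C-Br: 1 × 280 = 280
    C-C: 3 × 334 = 1002
    C-H: 9 × 405 = 3645
    H-Br: 1 × 361 = 361
    Σ(formed) = 5288 kJ
  ΔH_B = 5250 − 5288 = −38 kJ
ΔH_A − ΔH_B = −153 kJ, so reaction A has the more negative ΔH; |ΔH_A − ΔH_B| = 153 kJ.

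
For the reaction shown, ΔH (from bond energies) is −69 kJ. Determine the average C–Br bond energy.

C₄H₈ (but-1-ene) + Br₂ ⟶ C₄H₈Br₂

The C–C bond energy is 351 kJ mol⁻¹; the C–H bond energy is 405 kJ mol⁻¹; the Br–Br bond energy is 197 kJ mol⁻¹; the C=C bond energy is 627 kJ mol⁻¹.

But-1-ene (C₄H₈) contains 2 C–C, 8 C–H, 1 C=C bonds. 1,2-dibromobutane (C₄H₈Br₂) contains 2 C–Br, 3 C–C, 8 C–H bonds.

D(C–Br) ≈ 271 kJ/mol

Let D be the C–Br bond energy.
Σ(broken) = 1×197 + 2×351 + 8×405 + 1×627 = 4766
Σ(formed) = 2×D + 3×351 + 8×405 = 4293 + 2D
ΔH = Σ(broken) − Σ(formed) = (4766) − (4293 + 2D) = +473 − 2D
Setting this equal to −69 kJ gives 2D = 542, so D = 271 kJ/mol.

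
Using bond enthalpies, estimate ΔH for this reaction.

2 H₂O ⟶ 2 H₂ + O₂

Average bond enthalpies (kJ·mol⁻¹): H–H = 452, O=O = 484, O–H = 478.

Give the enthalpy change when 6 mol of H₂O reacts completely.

Bonds broken (reactants):
  O–H: 4 × 478 = 1912
  Σ(broken) = 1912 kJ
Bonds formed (products):
  H–H: 2 × 452 = 904
  O=O: 1 × 484 = 484
  Σ(formed) = 1388 kJ
ΔH = Σ(broken) − Σ(formed) = 1912 − 1388 = +524 kJ
For 3× the reaction as written: 3 × (+524) = +1572 kJ

ΔH = +1572 kJ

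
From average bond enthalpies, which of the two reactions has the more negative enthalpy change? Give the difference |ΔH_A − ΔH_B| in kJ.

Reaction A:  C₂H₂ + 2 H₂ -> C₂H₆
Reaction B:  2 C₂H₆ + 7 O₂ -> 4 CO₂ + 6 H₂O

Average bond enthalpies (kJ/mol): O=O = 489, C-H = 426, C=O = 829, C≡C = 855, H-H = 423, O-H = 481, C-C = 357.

Reaction A:
  Bonds broken (reactants):
    C≡C: 1 × 855 = 855
    C-H: 2 × 426 = 852
    H-H: 2 × 423 = 846
    Σ(broken) = 2553 kJ
  Bonds formed (products):
    C-C: 1 × 357 = 357
    C-H: 6 × 426 = 2556
    Σ(formed) = 2913 kJ
  ΔH_A = 2553 − 2913 = −360 kJ
Reaction B:
  Bonds broken (reactants):
    C-C: 2 × 357 = 714
    C-H: 12 × 426 = 5112
    O=O: 7 × 489 = 3423
    Σ(broken) = 9249 kJ
  Bonds formed (products):
    C=O: 8 × 829 = 6632
    O-H: 12 × 481 = 5772
    Σ(formed) = 12404 kJ
  ΔH_B = 9249 − 12404 = −3155 kJ
ΔH_A − ΔH_B = +2795 kJ, so reaction B has the more negative ΔH; |ΔH_A − ΔH_B| = 2795 kJ.

Reaction B, by 2795 kJ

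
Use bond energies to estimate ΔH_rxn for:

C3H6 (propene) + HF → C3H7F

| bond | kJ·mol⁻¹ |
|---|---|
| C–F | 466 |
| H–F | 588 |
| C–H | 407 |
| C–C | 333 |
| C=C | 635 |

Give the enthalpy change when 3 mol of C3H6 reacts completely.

Bonds broken (reactants):
  C–C: 1 × 333 = 333
  C–H: 6 × 407 = 2442
  C=C: 1 × 635 = 635
  H–F: 1 × 588 = 588
  Σ(broken) = 3998 kJ
Bonds formed (products):
  C–C: 2 × 333 = 666
  C–F: 1 × 466 = 466
  C–H: 7 × 407 = 2849
  Σ(formed) = 3981 kJ
ΔH = Σ(broken) − Σ(formed) = 3998 − 3981 = +17 kJ
For 3× the reaction as written: 3 × (+17) = +51 kJ

ΔH = +51 kJ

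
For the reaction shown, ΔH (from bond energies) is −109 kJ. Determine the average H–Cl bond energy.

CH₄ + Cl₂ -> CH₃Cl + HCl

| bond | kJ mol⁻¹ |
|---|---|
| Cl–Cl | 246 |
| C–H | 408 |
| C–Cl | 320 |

Let D be the H–Cl bond energy.
Σ(broken) = 4×408 + 1×246 = 1878
Σ(formed) = 1×320 + 3×408 + 1×D = 1544 + D
ΔH = Σ(broken) − Σ(formed) = (1878) − (1544 + D) = +334 − D
Setting this equal to −109 kJ gives D = 443 kJ/mol.

D(H–Cl) ≈ 443 kJ/mol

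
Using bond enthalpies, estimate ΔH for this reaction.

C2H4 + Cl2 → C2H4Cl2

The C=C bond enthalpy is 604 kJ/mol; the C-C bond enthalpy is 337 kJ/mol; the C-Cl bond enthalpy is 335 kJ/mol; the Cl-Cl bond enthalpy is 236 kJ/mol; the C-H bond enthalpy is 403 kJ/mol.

Bonds broken (reactants):
  C-H: 4 × 403 = 1612
  C=C: 1 × 604 = 604
  Cl-Cl: 1 × 236 = 236
  Σ(broken) = 2452 kJ
Bonds formed (products):
  C-C: 1 × 337 = 337
  C-Cl: 2 × 335 = 670
  C-H: 4 × 403 = 1612
  Σ(formed) = 2619 kJ
ΔH = Σ(broken) − Σ(formed) = 2452 − 2619 = −167 kJ

ΔH ≈ −167 kJ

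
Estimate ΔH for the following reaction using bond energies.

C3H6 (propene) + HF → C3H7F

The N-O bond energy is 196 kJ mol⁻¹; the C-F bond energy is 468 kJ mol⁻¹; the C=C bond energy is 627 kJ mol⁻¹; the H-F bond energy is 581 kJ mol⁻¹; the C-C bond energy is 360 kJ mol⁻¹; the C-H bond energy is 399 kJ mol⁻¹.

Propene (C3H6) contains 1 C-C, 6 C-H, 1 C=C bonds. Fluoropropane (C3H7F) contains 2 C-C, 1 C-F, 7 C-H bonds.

ΔH ≈ −19 kJ

Bonds broken (reactants):
  C-C: 1 × 360 = 360
  C-H: 6 × 399 = 2394
  C=C: 1 × 627 = 627
  H-F: 1 × 581 = 581
  Σ(broken) = 3962 kJ
Bonds formed (products):
  C-C: 2 × 360 = 720
  C-F: 1 × 468 = 468
  C-H: 7 × 399 = 2793
  Σ(formed) = 3981 kJ
ΔH = Σ(broken) − Σ(formed) = 3962 − 3981 = −19 kJ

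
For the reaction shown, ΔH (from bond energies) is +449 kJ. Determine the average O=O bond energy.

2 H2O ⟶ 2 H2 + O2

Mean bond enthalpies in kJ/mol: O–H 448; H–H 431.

Let D be the O=O bond energy.
Σ(broken) = 4×448 = 1792
Σ(formed) = 2×431 + 1×D = 862 + D
ΔH = Σ(broken) − Σ(formed) = (1792) − (862 + D) = +930 − D
Setting this equal to +449 kJ gives D = 481 kJ/mol.

D(O=O) ≈ 481 kJ/mol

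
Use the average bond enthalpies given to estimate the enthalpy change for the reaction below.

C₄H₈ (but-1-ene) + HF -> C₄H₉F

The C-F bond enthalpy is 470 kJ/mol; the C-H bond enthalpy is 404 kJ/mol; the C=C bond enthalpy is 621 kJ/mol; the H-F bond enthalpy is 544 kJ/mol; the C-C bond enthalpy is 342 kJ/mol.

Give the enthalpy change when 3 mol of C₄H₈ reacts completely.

ΔH = −153 kJ

Bonds broken (reactants):
  C-C: 2 × 342 = 684
  C-H: 8 × 404 = 3232
  C=C: 1 × 621 = 621
  H-F: 1 × 544 = 544
  Σ(broken) = 5081 kJ
Bonds formed (products):
  C-C: 3 × 342 = 1026
  C-F: 1 × 470 = 470
  C-H: 9 × 404 = 3636
  Σ(formed) = 5132 kJ
ΔH = Σ(broken) − Σ(formed) = 5081 − 5132 = −51 kJ
For 3× the reaction as written: 3 × (−51) = −153 kJ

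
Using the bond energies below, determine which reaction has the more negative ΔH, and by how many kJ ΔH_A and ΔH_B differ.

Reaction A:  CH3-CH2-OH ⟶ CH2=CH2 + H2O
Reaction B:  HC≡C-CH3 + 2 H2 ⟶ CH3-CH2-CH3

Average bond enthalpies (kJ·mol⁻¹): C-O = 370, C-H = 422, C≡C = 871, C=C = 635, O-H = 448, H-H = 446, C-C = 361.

Reaction B, by 356 kJ

Reaction A:
  Bonds broken (reactants):
    C-C: 1 × 361 = 361
    C-H: 5 × 422 = 2110
    C-O: 1 × 370 = 370
    O-H: 1 × 448 = 448
    Σ(broken) = 3289 kJ
  Bonds formed (products):
    C-H: 4 × 422 = 1688
    C=C: 1 × 635 = 635
    O-H: 2 × 448 = 896
    Σ(formed) = 3219 kJ
  ΔH_A = 3289 − 3219 = +70 kJ
Reaction B:
  Bonds broken (reactants):
    C≡C: 1 × 871 = 871
    C-C: 1 × 361 = 361
    C-H: 4 × 422 = 1688
    H-H: 2 × 446 = 892
    Σ(broken) = 3812 kJ
  Bonds formed (products):
    C-C: 2 × 361 = 722
    C-H: 8 × 422 = 3376
    Σ(formed) = 4098 kJ
  ΔH_B = 3812 − 4098 = −286 kJ
ΔH_A − ΔH_B = +356 kJ, so reaction B has the more negative ΔH; |ΔH_A − ΔH_B| = 356 kJ.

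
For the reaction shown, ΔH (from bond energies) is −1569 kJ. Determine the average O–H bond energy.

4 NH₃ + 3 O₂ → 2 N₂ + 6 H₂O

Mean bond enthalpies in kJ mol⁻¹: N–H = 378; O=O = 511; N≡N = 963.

Let D be the O–H bond energy.
Σ(broken) = 12×378 + 3×511 = 6069
Σ(formed) = 2×963 + 12×D = 1926 + 12D
ΔH = Σ(broken) − Σ(formed) = (6069) − (1926 + 12D) = +4143 − 12D
Setting this equal to −1569 kJ gives 12D = 5712, so D = 476 kJ/mol.

D(O–H) ≈ 476 kJ/mol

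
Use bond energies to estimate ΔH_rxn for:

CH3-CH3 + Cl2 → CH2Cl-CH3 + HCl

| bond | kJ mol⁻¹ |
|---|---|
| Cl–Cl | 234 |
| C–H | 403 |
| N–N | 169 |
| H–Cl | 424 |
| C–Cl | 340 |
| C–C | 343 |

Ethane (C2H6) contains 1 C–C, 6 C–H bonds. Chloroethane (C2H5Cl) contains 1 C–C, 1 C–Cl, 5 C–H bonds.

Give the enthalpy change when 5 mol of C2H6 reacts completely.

ΔH = −635 kJ

Bonds broken (reactants):
  C–C: 1 × 343 = 343
  C–H: 6 × 403 = 2418
  Cl–Cl: 1 × 234 = 234
  Σ(broken) = 2995 kJ
Bonds formed (products):
  C–C: 1 × 343 = 343
  C–Cl: 1 × 340 = 340
  C–H: 5 × 403 = 2015
  H–Cl: 1 × 424 = 424
  Σ(formed) = 3122 kJ
ΔH = Σ(broken) − Σ(formed) = 2995 − 3122 = −127 kJ
For 5× the reaction as written: 5 × (−127) = −635 kJ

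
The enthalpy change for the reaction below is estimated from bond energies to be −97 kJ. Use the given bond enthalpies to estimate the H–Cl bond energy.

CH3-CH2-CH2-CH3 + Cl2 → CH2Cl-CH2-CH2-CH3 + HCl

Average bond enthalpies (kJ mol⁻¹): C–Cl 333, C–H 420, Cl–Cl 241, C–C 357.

Let D be the H–Cl bond energy.
Σ(broken) = 3×357 + 10×420 + 1×241 = 5512
Σ(formed) = 3×357 + 1×333 + 9×420 + 1×D = 5184 + D
ΔH = Σ(broken) − Σ(formed) = (5512) − (5184 + D) = +328 − D
Setting this equal to −97 kJ gives D = 425 kJ/mol.

D(H–Cl) ≈ 425 kJ/mol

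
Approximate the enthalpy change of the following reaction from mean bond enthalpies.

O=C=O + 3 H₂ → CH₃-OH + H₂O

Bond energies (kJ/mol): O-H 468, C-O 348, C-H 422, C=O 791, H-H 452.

Bonds broken (reactants):
  C=O: 2 × 791 = 1582
  H-H: 3 × 452 = 1356
  Σ(broken) = 2938 kJ
Bonds formed (products):
  C-H: 3 × 422 = 1266
  C-O: 1 × 348 = 348
  O-H: 3 × 468 = 1404
  Σ(formed) = 3018 kJ
ΔH = Σ(broken) − Σ(formed) = 2938 − 3018 = −80 kJ

ΔH ≈ −80 kJ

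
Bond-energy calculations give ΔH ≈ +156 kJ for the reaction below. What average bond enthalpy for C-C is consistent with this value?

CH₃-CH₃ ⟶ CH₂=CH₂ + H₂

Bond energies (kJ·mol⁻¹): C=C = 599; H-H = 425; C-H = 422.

D(C-C) ≈ 336 kJ/mol

Let D be the C-C bond energy.
Σ(broken) = 1×D + 6×422 = 2532 + D
Σ(formed) = 4×422 + 1×599 + 1×425 = 2712
ΔH = Σ(broken) − Σ(formed) = (2532 + D) − (2712) = −180 + D
Setting this equal to +156 kJ gives D = 336 kJ/mol.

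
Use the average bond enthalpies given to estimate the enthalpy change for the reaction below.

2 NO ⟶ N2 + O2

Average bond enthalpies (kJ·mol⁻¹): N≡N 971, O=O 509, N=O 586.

Bonds broken (reactants):
  N=O: 2 × 586 = 1172
  Σ(broken) = 1172 kJ
Bonds formed (products):
  N≡N: 1 × 971 = 971
  O=O: 1 × 509 = 509
  Σ(formed) = 1480 kJ
ΔH = Σ(broken) − Σ(formed) = 1172 − 1480 = −308 kJ

ΔH ≈ −308 kJ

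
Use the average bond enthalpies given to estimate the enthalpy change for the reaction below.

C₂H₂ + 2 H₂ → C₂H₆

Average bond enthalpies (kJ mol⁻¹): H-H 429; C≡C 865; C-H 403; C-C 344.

Bonds broken (reactants):
  C≡C: 1 × 865 = 865
  C-H: 2 × 403 = 806
  H-H: 2 × 429 = 858
  Σ(broken) = 2529 kJ
Bonds formed (products):
  C-C: 1 × 344 = 344
  C-H: 6 × 403 = 2418
  Σ(formed) = 2762 kJ
ΔH = Σ(broken) − Σ(formed) = 2529 − 2762 = −233 kJ

ΔH ≈ −233 kJ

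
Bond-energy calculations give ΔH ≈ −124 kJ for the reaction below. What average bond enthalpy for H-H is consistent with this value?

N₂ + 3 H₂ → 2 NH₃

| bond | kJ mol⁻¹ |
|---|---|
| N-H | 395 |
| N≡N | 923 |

Let D be the H-H bond energy.
Σ(broken) = 3×D + 1×923 = 923 + 3D
Σ(formed) = 6×395 = 2370
ΔH = Σ(broken) − Σ(formed) = (923 + 3D) − (2370) = −1447 + 3D
Setting this equal to −124 kJ gives 3D = 1323, so D = 441 kJ/mol.

D(H-H) ≈ 441 kJ/mol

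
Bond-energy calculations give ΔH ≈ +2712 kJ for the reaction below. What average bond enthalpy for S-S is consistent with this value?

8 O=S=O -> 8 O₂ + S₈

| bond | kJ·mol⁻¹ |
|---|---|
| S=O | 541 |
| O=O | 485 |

D(S-S) ≈ 258 kJ/mol

Let D be the S-S bond energy.
Σ(broken) = 16×541 = 8656
Σ(formed) = 8×485 + 8×D = 3880 + 8D
ΔH = Σ(broken) − Σ(formed) = (8656) − (3880 + 8D) = +4776 − 8D
Setting this equal to +2712 kJ gives 8D = 2064, so D = 258 kJ/mol.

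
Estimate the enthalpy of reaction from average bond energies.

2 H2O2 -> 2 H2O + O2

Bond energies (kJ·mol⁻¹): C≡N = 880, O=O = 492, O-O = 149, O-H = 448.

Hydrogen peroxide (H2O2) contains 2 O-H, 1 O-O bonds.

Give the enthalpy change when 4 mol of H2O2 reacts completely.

Bonds broken (reactants):
  O-H: 4 × 448 = 1792
  O-O: 2 × 149 = 298
  Σ(broken) = 2090 kJ
Bonds formed (products):
  O-H: 4 × 448 = 1792
  O=O: 1 × 492 = 492
  Σ(formed) = 2284 kJ
ΔH = Σ(broken) − Σ(formed) = 2090 − 2284 = −194 kJ
For 2× the reaction as written: 2 × (−194) = −388 kJ

ΔH = −388 kJ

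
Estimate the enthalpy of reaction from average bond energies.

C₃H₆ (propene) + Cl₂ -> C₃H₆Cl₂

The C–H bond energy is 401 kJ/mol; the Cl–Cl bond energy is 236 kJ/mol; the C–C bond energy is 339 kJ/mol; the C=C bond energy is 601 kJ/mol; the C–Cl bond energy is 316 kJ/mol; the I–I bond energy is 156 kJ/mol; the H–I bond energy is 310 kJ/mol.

Bonds broken (reactants):
  C–C: 1 × 339 = 339
  C–H: 6 × 401 = 2406
  C=C: 1 × 601 = 601
  Cl–Cl: 1 × 236 = 236
  Σ(broken) = 3582 kJ
Bonds formed (products):
  C–C: 2 × 339 = 678
  C–Cl: 2 × 316 = 632
  C–H: 6 × 401 = 2406
  Σ(formed) = 3716 kJ
ΔH = Σ(broken) − Σ(formed) = 3582 − 3716 = −134 kJ

ΔH ≈ −134 kJ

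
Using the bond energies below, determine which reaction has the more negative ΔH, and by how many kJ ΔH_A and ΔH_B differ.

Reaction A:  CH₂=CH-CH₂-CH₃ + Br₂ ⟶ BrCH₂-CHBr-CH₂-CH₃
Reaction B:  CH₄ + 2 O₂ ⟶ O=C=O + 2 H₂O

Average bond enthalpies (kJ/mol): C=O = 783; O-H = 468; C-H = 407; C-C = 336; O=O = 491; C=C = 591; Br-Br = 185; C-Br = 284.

Reaction B, by 700 kJ

Reaction A:
  Bonds broken (reactants):
    Br-Br: 1 × 185 = 185
    C-C: 2 × 336 = 672
    C-H: 8 × 407 = 3256
    C=C: 1 × 591 = 591
    Σ(broken) = 4704 kJ
  Bonds formed (products):
    C-Br: 2 × 284 = 568
    C-C: 3 × 336 = 1008
    C-H: 8 × 407 = 3256
    Σ(formed) = 4832 kJ
  ΔH_A = 4704 − 4832 = −128 kJ
Reaction B:
  Bonds broken (reactants):
    C-H: 4 × 407 = 1628
    O=O: 2 × 491 = 982
    Σ(broken) = 2610 kJ
  Bonds formed (products):
    C=O: 2 × 783 = 1566
    O-H: 4 × 468 = 1872
    Σ(formed) = 3438 kJ
  ΔH_B = 2610 − 3438 = −828 kJ
ΔH_A − ΔH_B = +700 kJ, so reaction B has the more negative ΔH; |ΔH_A − ΔH_B| = 700 kJ.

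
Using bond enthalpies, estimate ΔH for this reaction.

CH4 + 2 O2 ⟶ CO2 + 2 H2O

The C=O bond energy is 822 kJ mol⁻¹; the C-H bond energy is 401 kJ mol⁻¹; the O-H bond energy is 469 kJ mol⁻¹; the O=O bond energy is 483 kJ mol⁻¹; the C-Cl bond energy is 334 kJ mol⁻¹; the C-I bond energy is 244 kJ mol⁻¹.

Bonds broken (reactants):
  C-H: 4 × 401 = 1604
  O=O: 2 × 483 = 966
  Σ(broken) = 2570 kJ
Bonds formed (products):
  C=O: 2 × 822 = 1644
  O-H: 4 × 469 = 1876
  Σ(formed) = 3520 kJ
ΔH = Σ(broken) − Σ(formed) = 2570 − 3520 = −950 kJ

ΔH ≈ −950 kJ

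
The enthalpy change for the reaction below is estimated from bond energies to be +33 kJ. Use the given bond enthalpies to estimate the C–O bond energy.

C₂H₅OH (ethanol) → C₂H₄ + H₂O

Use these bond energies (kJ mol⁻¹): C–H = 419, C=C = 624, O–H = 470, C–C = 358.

D(C–O) ≈ 350 kJ/mol

Let D be the C–O bond energy.
Σ(broken) = 1×358 + 5×419 + 1×D + 1×470 = 2923 + D
Σ(formed) = 4×419 + 1×624 + 2×470 = 3240
ΔH = Σ(broken) − Σ(formed) = (2923 + D) − (3240) = −317 + D
Setting this equal to +33 kJ gives D = 350 kJ/mol.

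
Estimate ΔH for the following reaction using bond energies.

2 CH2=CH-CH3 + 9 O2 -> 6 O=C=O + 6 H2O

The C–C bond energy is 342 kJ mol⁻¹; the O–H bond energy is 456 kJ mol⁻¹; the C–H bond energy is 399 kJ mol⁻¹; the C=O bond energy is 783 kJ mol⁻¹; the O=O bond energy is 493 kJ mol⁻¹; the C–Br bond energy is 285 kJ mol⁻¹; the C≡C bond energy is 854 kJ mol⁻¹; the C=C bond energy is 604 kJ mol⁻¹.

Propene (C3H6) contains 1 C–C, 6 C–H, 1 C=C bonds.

ΔH ≈ −3751 kJ

Bonds broken (reactants):
  C–C: 2 × 342 = 684
  C–H: 12 × 399 = 4788
  C=C: 2 × 604 = 1208
  O=O: 9 × 493 = 4437
  Σ(broken) = 11117 kJ
Bonds formed (products):
  C=O: 12 × 783 = 9396
  O–H: 12 × 456 = 5472
  Σ(formed) = 14868 kJ
ΔH = Σ(broken) − Σ(formed) = 11117 − 14868 = −3751 kJ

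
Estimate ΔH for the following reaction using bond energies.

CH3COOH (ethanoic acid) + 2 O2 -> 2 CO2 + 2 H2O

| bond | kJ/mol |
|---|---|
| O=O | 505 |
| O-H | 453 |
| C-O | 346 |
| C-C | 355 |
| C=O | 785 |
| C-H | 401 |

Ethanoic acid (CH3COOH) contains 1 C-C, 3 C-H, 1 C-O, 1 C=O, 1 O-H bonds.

ΔH ≈ −800 kJ

Bonds broken (reactants):
  C-C: 1 × 355 = 355
  C-H: 3 × 401 = 1203
  C-O: 1 × 346 = 346
  C=O: 1 × 785 = 785
  O-H: 1 × 453 = 453
  O=O: 2 × 505 = 1010
  Σ(broken) = 4152 kJ
Bonds formed (products):
  C=O: 4 × 785 = 3140
  O-H: 4 × 453 = 1812
  Σ(formed) = 4952 kJ
ΔH = Σ(broken) − Σ(formed) = 4152 − 4952 = −800 kJ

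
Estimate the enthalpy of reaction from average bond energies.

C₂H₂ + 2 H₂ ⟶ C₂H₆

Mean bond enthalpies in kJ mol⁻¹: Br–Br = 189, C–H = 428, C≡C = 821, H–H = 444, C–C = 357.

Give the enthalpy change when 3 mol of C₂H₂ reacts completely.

ΔH = −1080 kJ

Bonds broken (reactants):
  C≡C: 1 × 821 = 821
  C–H: 2 × 428 = 856
  H–H: 2 × 444 = 888
  Σ(broken) = 2565 kJ
Bonds formed (products):
  C–C: 1 × 357 = 357
  C–H: 6 × 428 = 2568
  Σ(formed) = 2925 kJ
ΔH = Σ(broken) − Σ(formed) = 2565 − 2925 = −360 kJ
For 3× the reaction as written: 3 × (−360) = −1080 kJ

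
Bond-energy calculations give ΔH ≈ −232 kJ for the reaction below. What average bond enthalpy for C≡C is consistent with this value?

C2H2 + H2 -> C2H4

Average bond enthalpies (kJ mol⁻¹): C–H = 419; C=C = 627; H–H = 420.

Let D be the C≡C bond energy.
Σ(broken) = 1×D + 2×419 + 1×420 = 1258 + D
Σ(formed) = 4×419 + 1×627 = 2303
ΔH = Σ(broken) − Σ(formed) = (1258 + D) − (2303) = −1045 + D
Setting this equal to −232 kJ gives D = 813 kJ/mol.

D(C≡C) ≈ 813 kJ/mol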